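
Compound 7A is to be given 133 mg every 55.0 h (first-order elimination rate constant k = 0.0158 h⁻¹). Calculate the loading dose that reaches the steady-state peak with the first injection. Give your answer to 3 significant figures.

Accumulation ratio R = 1 / (1 − e^(−kτ)) = 1 / (1 − e^(−0.01580×55.0)) = 1 / (1 − 0.4194) = 1.722
Loading dose = maintenance dose × R = 133 × 1.722 ≈ 229 mg

229 mg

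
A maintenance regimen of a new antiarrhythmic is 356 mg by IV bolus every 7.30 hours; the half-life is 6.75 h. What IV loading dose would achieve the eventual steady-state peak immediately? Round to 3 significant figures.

k = ln 2 / 6.75 = 0.1027 h⁻¹
Accumulation ratio R = 1 / (1 − e^(−kτ)) = 1 / (1 − e^(−0.1027×7.30)) = 1 / (1 − 0.4725) = 1.896
Loading dose = maintenance dose × R = 356 × 1.896 ≈ 675 mg

675 mg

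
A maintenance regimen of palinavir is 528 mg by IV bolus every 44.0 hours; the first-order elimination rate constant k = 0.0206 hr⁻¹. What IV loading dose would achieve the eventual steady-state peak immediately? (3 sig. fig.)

Accumulation ratio R = 1 / (1 − e^(−kτ)) = 1 / (1 − e^(−0.02060×44.0)) = 1 / (1 − 0.4040) = 1.678
Loading dose = maintenance dose × R = 528 × 1.678 ≈ 886 mg

886 mg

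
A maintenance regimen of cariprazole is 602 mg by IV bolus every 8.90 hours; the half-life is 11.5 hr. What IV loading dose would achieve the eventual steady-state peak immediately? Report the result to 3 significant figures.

k = ln 2 / 11.5 = 0.06027 hr⁻¹
Accumulation ratio R = 1 / (1 − e^(−kτ)) = 1 / (1 − e^(−0.06027×8.90)) = 1 / (1 − 0.5848) = 2.409
Loading dose = maintenance dose × R = 602 × 2.409 ≈ 1450 mg

1450 mg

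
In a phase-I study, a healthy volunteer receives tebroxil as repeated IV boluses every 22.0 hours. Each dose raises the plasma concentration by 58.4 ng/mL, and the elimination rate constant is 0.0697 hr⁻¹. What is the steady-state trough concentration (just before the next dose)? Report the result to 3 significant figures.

16.1 ng/mL

Fraction remaining after one interval: e^(−kτ) = e^(−0.06970 × 22.0) = 0.2158
R = 1 / (1 − 0.2158) = 1.275
Css,max = 58.4 × 1.275 = 74.47 ng/mL
Css,min = Css,max × e^(−kτ) = 74.47 × 0.2158 ≈ 16.1 ng/mL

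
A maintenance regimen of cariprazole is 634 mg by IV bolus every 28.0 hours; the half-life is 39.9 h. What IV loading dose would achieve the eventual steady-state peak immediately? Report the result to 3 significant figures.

k = ln 2 / 39.9 = 0.01737 h⁻¹
Accumulation ratio R = 1 / (1 − e^(−kτ)) = 1 / (1 − e^(−0.01737×28.0)) = 1 / (1 − 0.6148) = 2.596
Loading dose = maintenance dose × R = 634 × 2.596 ≈ 1650 mg

1650 mg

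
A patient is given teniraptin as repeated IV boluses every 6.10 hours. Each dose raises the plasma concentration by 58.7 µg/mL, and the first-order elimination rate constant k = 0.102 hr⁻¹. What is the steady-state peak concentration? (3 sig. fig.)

Fraction remaining after one interval: e^(−kτ) = e^(−0.1020 × 6.10) = 0.5368
R = 1 / (1 − 0.5368) = 2.159
Css,max = 58.7 × 2.159 ≈ 127 µg/mL

127 µg/mL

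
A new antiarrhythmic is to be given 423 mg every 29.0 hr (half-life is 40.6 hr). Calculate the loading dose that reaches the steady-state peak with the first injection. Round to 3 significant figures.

k = ln 2 / 40.6 = 0.01707 hr⁻¹
Accumulation ratio R = 1 / (1 − e^(−kτ)) = 1 / (1 − e^(−0.01707×29.0)) = 1 / (1 − 0.6095) = 2.561
Loading dose = maintenance dose × R = 423 × 2.561 ≈ 1080 mg

1080 mg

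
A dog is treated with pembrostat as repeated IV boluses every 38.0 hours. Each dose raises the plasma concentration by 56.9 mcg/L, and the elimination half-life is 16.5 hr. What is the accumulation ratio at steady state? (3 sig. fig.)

1.25

k = ln 2 / 16.5 = 0.04201 hr⁻¹
Fraction remaining after one interval: e^(−kτ) = e^(−0.04201 × 38.0) = 0.2026
R = 1 / (1 − 0.2026) = 1 / 0.7974 ≈ 1.25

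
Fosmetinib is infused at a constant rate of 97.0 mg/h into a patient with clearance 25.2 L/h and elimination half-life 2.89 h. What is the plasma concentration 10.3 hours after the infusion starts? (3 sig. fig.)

3.52 µg/mL

Css = rate / CL = 97.0 / 25.2 = 3.849 µg/mL
k = ln 2 / 2.89 = 0.2398 h⁻¹
C(t) = Css (1 − e^(−kt)) = 3.849 × (1 − e^(−2.470)) = 3.849 × 0.9154 ≈ 3.52 µg/mL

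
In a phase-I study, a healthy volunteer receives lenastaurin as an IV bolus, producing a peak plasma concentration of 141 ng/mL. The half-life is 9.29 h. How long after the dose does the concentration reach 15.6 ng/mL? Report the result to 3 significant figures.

k = ln 2 / 9.29 = 0.07461 h⁻¹
C(t) = C₀ e^(−kt)  ⇒  t = ln(C₀/C) / k
t = ln(141/15.6) / 0.07461 = 2.201 / 0.07461 ≈ 29.5 hours

29.5 hours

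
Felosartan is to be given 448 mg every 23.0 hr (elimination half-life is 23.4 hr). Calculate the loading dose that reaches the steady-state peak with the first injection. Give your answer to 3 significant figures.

k = ln 2 / 23.4 = 0.02962 hr⁻¹
Accumulation ratio R = 1 / (1 − e^(−kτ)) = 1 / (1 − e^(−0.02962×23.0)) = 1 / (1 − 0.5060) = 2.024
Loading dose = maintenance dose × R = 448 × 2.024 ≈ 907 mg

907 mg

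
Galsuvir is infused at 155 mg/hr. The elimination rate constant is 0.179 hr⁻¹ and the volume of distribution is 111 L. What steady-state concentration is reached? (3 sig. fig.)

7.80 µg/mL

CL = k · V = 0.179 × 111 = 19.87 L/hr
Css = rate / CL = 155 / 19.87 ≈ 7.80 µg/mL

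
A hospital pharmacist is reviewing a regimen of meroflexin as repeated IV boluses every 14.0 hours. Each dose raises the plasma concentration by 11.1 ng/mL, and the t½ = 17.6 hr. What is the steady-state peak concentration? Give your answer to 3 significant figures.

26.2 ng/mL

k = ln 2 / 17.6 = 0.03938 hr⁻¹
Fraction remaining after one interval: e^(−kτ) = e^(−0.03938 × 14.0) = 0.5762
R = 1 / (1 − 0.5762) = 2.359
Css,max = 11.1 × 2.359 ≈ 26.2 ng/mL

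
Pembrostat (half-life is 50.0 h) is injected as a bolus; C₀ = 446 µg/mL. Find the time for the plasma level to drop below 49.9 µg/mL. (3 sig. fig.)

158 hours

k = ln 2 / 50.0 = 0.01386 h⁻¹
C(t) = C₀ e^(−kt)  ⇒  t = ln(C₀/C) / k
t = ln(446/49.9) / 0.01386 = 2.190 / 0.01386 ≈ 158 hours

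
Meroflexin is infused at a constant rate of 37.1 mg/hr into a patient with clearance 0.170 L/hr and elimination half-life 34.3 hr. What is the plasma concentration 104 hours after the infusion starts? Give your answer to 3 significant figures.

Css = rate / CL = 37.1 / 0.170 = 218.2 µg/mL
k = ln 2 / 34.3 = 0.02021 hr⁻¹
C(t) = Css (1 − e^(−kt)) = 218.2 × (1 − e^(−2.102)) = 218.2 × 0.8777 ≈ 192 µg/mL

192 µg/mL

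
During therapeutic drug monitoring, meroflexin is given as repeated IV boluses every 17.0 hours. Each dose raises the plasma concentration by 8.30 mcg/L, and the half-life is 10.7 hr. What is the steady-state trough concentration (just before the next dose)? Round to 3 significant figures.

k = ln 2 / 10.7 = 0.06478 hr⁻¹
Fraction remaining after one interval: e^(−kτ) = e^(−0.06478 × 17.0) = 0.3325
R = 1 / (1 − 0.3325) = 1.498
Css,max = 8.30 × 1.498 = 12.43 mcg/L
Css,min = Css,max × e^(−kτ) = 12.43 × 0.3325 ≈ 4.13 mcg/L

4.13 mcg/L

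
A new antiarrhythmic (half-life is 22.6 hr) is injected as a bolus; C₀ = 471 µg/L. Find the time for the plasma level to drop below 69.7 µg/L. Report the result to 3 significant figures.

k = ln 2 / 22.6 = 0.03067 hr⁻¹
C(t) = C₀ e^(−kt)  ⇒  t = ln(C₀/C) / k
t = ln(471/69.7) / 0.03067 = 1.911 / 0.03067 ≈ 62.3 hours

62.3 hours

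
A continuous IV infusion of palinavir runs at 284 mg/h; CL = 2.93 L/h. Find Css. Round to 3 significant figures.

96.9 mg/L

Css = infusion rate / CL = 284 / 2.93 ≈ 96.9 mg/L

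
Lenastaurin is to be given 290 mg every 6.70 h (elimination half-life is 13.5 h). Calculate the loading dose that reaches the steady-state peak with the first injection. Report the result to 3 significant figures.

996 mg

k = ln 2 / 13.5 = 0.05134 h⁻¹
Accumulation ratio R = 1 / (1 − e^(−kτ)) = 1 / (1 − e^(−0.05134×6.70)) = 1 / (1 − 0.7089) = 3.436
Loading dose = maintenance dose × R = 290 × 3.436 ≈ 996 mg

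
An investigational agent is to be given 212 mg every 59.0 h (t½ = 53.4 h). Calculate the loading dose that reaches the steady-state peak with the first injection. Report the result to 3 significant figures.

k = ln 2 / 53.4 = 0.01298 h⁻¹
Accumulation ratio R = 1 / (1 − e^(−kτ)) = 1 / (1 − e^(−0.01298×59.0)) = 1 / (1 − 0.4649) = 1.869
Loading dose = maintenance dose × R = 212 × 1.869 ≈ 396 mg

396 mg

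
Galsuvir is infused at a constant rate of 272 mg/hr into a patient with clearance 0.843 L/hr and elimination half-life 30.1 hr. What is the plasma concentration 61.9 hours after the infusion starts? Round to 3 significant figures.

Css = rate / CL = 272 / 0.843 = 322.7 mg/L
k = ln 2 / 30.1 = 0.02303 hr⁻¹
C(t) = Css (1 − e^(−kt)) = 322.7 × (1 − e^(−1.425)) = 322.7 × 0.7596 ≈ 245 mg/L

245 mg/L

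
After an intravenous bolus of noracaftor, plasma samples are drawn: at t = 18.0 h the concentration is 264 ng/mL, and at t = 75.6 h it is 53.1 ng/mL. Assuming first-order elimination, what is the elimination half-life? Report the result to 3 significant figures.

24.9 hours

k = ln(C₁/C₂) / (t₂ − t₁) = ln(264/53.1) / (75.6 − 18.0)
  = 1.604 / 57.60 = 0.02784 h⁻¹
t½ = ln 2 / k = ln 2 / 0.02784 ≈ 24.9 hours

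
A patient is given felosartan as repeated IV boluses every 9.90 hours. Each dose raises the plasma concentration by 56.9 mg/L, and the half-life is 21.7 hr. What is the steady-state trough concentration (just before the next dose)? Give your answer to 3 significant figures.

k = ln 2 / 21.7 = 0.03194 hr⁻¹
Fraction remaining after one interval: e^(−kτ) = e^(−0.03194 × 9.90) = 0.7289
R = 1 / (1 − 0.7289) = 3.689
Css,max = 56.9 × 3.689 = 209.9 mg/L
Css,min = Css,max × e^(−kτ) = 209.9 × 0.7289 ≈ 153 mg/L

153 mg/L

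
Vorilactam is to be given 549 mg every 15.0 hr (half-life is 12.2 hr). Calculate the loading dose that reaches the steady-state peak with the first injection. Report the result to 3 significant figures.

k = ln 2 / 12.2 = 0.05682 hr⁻¹
Accumulation ratio R = 1 / (1 − e^(−kτ)) = 1 / (1 − e^(−0.05682×15.0)) = 1 / (1 − 0.4265) = 1.744
Loading dose = maintenance dose × R = 549 × 1.744 ≈ 957 mg

957 mg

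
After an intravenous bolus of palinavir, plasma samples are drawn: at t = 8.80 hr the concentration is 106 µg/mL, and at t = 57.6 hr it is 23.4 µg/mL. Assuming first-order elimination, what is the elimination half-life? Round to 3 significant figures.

22.4 hours

k = ln(C₁/C₂) / (t₂ − t₁) = ln(106/23.4) / (57.6 − 8.80)
  = 1.511 / 48.80 = 0.03096 hr⁻¹
t½ = ln 2 / k = ln 2 / 0.03096 ≈ 22.4 hours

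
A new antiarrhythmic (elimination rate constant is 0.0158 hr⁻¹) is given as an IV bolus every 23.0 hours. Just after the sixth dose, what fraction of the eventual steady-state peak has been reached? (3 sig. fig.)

f_n = 1 − e^(−nkτ) = 1 − e^(−6 × 0.01580 × 23.0) = 1 − e^(−2.180) = 1 − 0.1130 ≈ 0.887

0.887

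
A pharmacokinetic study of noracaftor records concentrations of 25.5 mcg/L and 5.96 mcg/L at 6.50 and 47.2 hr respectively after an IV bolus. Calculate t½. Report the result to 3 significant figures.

k = ln(C₁/C₂) / (t₂ − t₁) = ln(25.5/5.96) / (47.2 − 6.50)
  = 1.454 / 40.70 = 0.03572 hr⁻¹
t½ = ln 2 / k = ln 2 / 0.03572 ≈ 19.4 hours

19.4 hours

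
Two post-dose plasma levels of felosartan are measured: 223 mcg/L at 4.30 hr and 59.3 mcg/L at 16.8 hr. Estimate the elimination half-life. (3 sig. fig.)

6.54 hours

k = ln(C₁/C₂) / (t₂ − t₁) = ln(223/59.3) / (16.8 − 4.30)
  = 1.325 / 12.50 = 0.1060 hr⁻¹
t½ = ln 2 / k = ln 2 / 0.1060 ≈ 6.54 hours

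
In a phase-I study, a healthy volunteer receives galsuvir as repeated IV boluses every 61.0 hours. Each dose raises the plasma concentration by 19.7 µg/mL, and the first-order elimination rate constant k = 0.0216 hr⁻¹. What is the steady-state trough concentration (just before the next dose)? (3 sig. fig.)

7.20 µg/mL

Fraction remaining after one interval: e^(−kτ) = e^(−0.02160 × 61.0) = 0.2678
R = 1 / (1 − 0.2678) = 1.366
Css,max = 19.7 × 1.366 = 26.90 µg/mL
Css,min = Css,max × e^(−kτ) = 26.90 × 0.2678 ≈ 7.20 µg/mL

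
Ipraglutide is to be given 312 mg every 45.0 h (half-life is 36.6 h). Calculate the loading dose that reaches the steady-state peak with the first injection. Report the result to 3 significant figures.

544 mg

k = ln 2 / 36.6 = 0.01894 h⁻¹
Accumulation ratio R = 1 / (1 − e^(−kτ)) = 1 / (1 − e^(−0.01894×45.0)) = 1 / (1 − 0.4265) = 1.744
Loading dose = maintenance dose × R = 312 × 1.744 ≈ 544 mg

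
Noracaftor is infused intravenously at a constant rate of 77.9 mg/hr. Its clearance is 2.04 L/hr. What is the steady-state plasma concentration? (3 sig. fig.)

Css = infusion rate / CL = 77.9 / 2.04 ≈ 38.2 µg/mL

38.2 µg/mL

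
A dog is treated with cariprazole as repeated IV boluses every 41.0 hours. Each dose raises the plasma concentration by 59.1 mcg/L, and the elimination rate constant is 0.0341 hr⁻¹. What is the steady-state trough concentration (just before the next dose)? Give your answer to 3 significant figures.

19.4 mcg/L

Fraction remaining after one interval: e^(−kτ) = e^(−0.03410 × 41.0) = 0.2471
R = 1 / (1 − 0.2471) = 1.328
Css,max = 59.1 × 1.328 = 78.49 mcg/L
Css,min = Css,max × e^(−kτ) = 78.49 × 0.2471 ≈ 19.4 mcg/L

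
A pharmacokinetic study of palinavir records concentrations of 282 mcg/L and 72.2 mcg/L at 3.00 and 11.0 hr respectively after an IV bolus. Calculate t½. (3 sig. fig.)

k = ln(C₁/C₂) / (t₂ − t₁) = ln(282/72.2) / (11.0 − 3.00)
  = 1.362 / 8.000 = 0.1703 hr⁻¹
t½ = ln 2 / k = ln 2 / 0.1703 ≈ 4.07 hours

4.07 hours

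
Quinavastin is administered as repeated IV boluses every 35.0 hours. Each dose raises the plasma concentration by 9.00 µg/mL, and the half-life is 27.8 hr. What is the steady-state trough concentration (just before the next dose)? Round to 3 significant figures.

k = ln 2 / 27.8 = 0.02493 hr⁻¹
Fraction remaining after one interval: e^(−kτ) = e^(−0.02493 × 35.0) = 0.4178
R = 1 / (1 − 0.4178) = 1.718
Css,max = 9.00 × 1.718 = 15.46 µg/mL
Css,min = Css,max × e^(−kτ) = 15.46 × 0.4178 ≈ 6.46 µg/mL

6.46 µg/mL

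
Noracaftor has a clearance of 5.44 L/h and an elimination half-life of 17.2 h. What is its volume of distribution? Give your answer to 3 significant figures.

k = ln 2 / t½ = ln 2 / 17.2 = 0.04030 h⁻¹
V = CL / k = 5.44 / 0.04030 ≈ 135 L

135 L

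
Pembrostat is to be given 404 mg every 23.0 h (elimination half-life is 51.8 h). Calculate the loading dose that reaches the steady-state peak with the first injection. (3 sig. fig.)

1530 mg

k = ln 2 / 51.8 = 0.01338 h⁻¹
Accumulation ratio R = 1 / (1 − e^(−kτ)) = 1 / (1 − e^(−0.01338×23.0)) = 1 / (1 − 0.7351) = 3.775
Loading dose = maintenance dose × R = 404 × 3.775 ≈ 1530 mg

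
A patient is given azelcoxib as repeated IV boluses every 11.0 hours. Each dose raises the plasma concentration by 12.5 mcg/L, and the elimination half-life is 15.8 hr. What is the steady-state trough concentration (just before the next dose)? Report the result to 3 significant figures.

20.2 mcg/L

k = ln 2 / 15.8 = 0.04387 hr⁻¹
Fraction remaining after one interval: e^(−kτ) = e^(−0.04387 × 11.0) = 0.6172
R = 1 / (1 − 0.6172) = 2.612
Css,max = 12.5 × 2.612 = 32.65 mcg/L
Css,min = Css,max × e^(−kτ) = 32.65 × 0.6172 ≈ 20.2 mcg/L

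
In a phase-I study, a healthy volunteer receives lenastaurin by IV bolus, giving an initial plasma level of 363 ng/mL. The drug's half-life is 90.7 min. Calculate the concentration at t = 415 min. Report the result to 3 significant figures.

15.2 ng/mL

k = ln 2 / 90.7 = 0.007642 min⁻¹
C(t) = C₀ e^(−kt) = 363 × e^(−0.007642 × 415) = 363 × e^(−3.172) = 363 × 0.04194 ≈ 15.2 ng/mL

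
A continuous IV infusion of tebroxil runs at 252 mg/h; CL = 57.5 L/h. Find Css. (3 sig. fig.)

4.38 mg/L

Css = infusion rate / CL = 252 / 57.5 ≈ 4.38 mg/L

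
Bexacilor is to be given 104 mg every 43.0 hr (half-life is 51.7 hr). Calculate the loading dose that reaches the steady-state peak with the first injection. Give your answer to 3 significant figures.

k = ln 2 / 51.7 = 0.01341 hr⁻¹
Accumulation ratio R = 1 / (1 − e^(−kτ)) = 1 / (1 − e^(−0.01341×43.0)) = 1 / (1 − 0.5619) = 2.282
Loading dose = maintenance dose × R = 104 × 2.282 ≈ 237 mg

237 mg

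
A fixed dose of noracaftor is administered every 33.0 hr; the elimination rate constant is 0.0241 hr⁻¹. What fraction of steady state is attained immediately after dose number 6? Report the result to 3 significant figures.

0.992

f_n = 1 − e^(−nkτ) = 1 − e^(−6 × 0.02410 × 33.0) = 1 − e^(−4.772) = 1 − 0.008465 ≈ 0.992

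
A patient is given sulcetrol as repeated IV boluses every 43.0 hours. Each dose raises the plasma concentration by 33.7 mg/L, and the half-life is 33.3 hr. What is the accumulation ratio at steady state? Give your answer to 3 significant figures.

k = ln 2 / 33.3 = 0.02082 hr⁻¹
Fraction remaining after one interval: e^(−kτ) = e^(−0.02082 × 43.0) = 0.4086
R = 1 / (1 − 0.4086) = 1 / 0.5914 ≈ 1.69

1.69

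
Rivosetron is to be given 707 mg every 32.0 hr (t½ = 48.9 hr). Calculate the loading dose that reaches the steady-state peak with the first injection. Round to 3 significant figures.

k = ln 2 / 48.9 = 0.01417 hr⁻¹
Accumulation ratio R = 1 / (1 − e^(−kτ)) = 1 / (1 − e^(−0.01417×32.0)) = 1 / (1 − 0.6353) = 2.742
Loading dose = maintenance dose × R = 707 × 2.742 ≈ 1940 mg

1940 mg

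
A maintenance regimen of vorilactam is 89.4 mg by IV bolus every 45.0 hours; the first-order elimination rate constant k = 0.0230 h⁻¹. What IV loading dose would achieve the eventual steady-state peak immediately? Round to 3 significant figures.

139 mg

Accumulation ratio R = 1 / (1 − e^(−kτ)) = 1 / (1 − e^(−0.02300×45.0)) = 1 / (1 − 0.3552) = 1.551
Loading dose = maintenance dose × R = 89.4 × 1.551 ≈ 139 mg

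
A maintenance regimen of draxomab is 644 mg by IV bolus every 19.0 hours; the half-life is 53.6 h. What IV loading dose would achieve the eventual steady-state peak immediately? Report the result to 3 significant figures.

2960 mg

k = ln 2 / 53.6 = 0.01293 h⁻¹
Accumulation ratio R = 1 / (1 − e^(−kτ)) = 1 / (1 − e^(−0.01293×19.0)) = 1 / (1 − 0.7822) = 4.590
Loading dose = maintenance dose × R = 644 × 4.590 ≈ 2960 mg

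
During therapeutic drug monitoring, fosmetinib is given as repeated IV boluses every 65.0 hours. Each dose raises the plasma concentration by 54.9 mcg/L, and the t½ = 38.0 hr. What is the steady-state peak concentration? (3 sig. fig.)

k = ln 2 / 38.0 = 0.01824 hr⁻¹
Fraction remaining after one interval: e^(−kτ) = e^(−0.01824 × 65.0) = 0.3055
R = 1 / (1 − 0.3055) = 1.440
Css,max = 54.9 × 1.440 ≈ 79.1 mcg/L

79.1 mcg/L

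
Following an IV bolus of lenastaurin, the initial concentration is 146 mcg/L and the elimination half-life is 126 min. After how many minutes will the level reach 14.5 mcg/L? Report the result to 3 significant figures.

k = ln 2 / 126 = 0.005501 min⁻¹
C(t) = C₀ e^(−kt)  ⇒  t = ln(C₀/C) / k
t = ln(146/14.5) / 0.005501 = 2.309 / 0.005501 ≈ 420 minutes

420 minutes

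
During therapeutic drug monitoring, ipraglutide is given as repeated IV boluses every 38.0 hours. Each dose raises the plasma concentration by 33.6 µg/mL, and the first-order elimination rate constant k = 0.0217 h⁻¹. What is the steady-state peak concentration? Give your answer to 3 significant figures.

59.8 µg/mL

Fraction remaining after one interval: e^(−kτ) = e^(−0.02170 × 38.0) = 0.4384
R = 1 / (1 − 0.4384) = 1.781
Css,max = 33.6 × 1.781 ≈ 59.8 µg/mL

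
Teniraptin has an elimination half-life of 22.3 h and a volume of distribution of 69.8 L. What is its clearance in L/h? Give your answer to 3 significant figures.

2.17 L/h

k = ln 2 / t½ = ln 2 / 22.3 = 0.03108 h⁻¹
CL = k · V = 0.03108 × 69.8 ≈ 2.17 L/h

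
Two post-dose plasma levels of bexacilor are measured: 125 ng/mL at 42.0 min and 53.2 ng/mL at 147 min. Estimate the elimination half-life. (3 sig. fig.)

k = ln(C₁/C₂) / (t₂ − t₁) = ln(125/53.2) / (147 − 42.0)
  = 0.8543 / 105.0 = 0.008136 min⁻¹
t½ = ln 2 / k = ln 2 / 0.008136 ≈ 85.2 minutes

85.2 minutes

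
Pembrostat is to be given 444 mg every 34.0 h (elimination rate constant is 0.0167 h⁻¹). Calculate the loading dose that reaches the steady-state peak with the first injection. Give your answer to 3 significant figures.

1020 mg

Accumulation ratio R = 1 / (1 − e^(−kτ)) = 1 / (1 − e^(−0.01670×34.0)) = 1 / (1 − 0.5668) = 2.308
Loading dose = maintenance dose × R = 444 × 2.308 ≈ 1020 mg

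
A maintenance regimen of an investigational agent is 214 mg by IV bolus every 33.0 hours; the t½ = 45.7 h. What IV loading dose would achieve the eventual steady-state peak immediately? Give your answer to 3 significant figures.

543 mg

k = ln 2 / 45.7 = 0.01517 h⁻¹
Accumulation ratio R = 1 / (1 − e^(−kτ)) = 1 / (1 − e^(−0.01517×33.0)) = 1 / (1 − 0.6062) = 2.539
Loading dose = maintenance dose × R = 214 × 2.539 ≈ 543 mg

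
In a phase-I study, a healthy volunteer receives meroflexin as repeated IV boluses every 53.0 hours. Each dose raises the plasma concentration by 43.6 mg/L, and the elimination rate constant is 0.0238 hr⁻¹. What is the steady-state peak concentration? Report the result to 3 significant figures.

Fraction remaining after one interval: e^(−kτ) = e^(−0.02380 × 53.0) = 0.2833
R = 1 / (1 − 0.2833) = 1.395
Css,max = 43.6 × 1.395 ≈ 60.8 mg/L

60.8 mg/L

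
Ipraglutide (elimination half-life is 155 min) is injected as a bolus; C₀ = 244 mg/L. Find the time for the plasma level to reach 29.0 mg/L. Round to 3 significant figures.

476 minutes

k = ln 2 / 155 = 0.004472 min⁻¹
C(t) = C₀ e^(−kt)  ⇒  t = ln(C₀/C) / k
t = ln(244/29.0) / 0.004472 = 2.130 / 0.004472 ≈ 476 minutes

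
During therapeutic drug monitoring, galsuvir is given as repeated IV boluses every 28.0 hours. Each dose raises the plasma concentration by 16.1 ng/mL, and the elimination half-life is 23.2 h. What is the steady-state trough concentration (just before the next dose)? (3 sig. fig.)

12.3 ng/mL

k = ln 2 / 23.2 = 0.02988 h⁻¹
Fraction remaining after one interval: e^(−kτ) = e^(−0.02988 × 28.0) = 0.4332
R = 1 / (1 − 0.4332) = 1.764
Css,max = 16.1 × 1.764 = 28.41 ng/mL
Css,min = Css,max × e^(−kτ) = 28.41 × 0.4332 ≈ 12.3 ng/mL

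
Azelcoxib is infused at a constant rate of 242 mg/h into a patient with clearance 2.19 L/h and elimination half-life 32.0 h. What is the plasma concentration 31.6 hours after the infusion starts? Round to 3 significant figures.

54.8 µg/mL

Css = rate / CL = 242 / 2.19 = 110.5 µg/mL
k = ln 2 / 32.0 = 0.02166 h⁻¹
C(t) = Css (1 − e^(−kt)) = 110.5 × (1 − e^(−0.6845)) = 110.5 × 0.4956 ≈ 54.8 µg/mL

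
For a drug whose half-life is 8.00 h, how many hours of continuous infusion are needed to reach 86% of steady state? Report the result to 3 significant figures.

22.7 hours

k = ln 2 / 8.00 = 0.08664 h⁻¹
f = 1 − e^(−kt)  ⇒  t = −ln(1 − f) / k
t = −ln(1 − 0.86) / 0.08664 = 1.966 / 0.08664 ≈ 22.7 hours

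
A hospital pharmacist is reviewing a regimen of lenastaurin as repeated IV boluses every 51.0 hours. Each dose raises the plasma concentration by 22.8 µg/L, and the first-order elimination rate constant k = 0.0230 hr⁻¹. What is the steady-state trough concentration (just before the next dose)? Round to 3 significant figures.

Fraction remaining after one interval: e^(−kτ) = e^(−0.02300 × 51.0) = 0.3094
R = 1 / (1 − 0.3094) = 1.448
Css,max = 22.8 × 1.448 = 33.02 µg/L
Css,min = Css,max × e^(−kτ) = 33.02 × 0.3094 ≈ 10.2 µg/L

10.2 µg/L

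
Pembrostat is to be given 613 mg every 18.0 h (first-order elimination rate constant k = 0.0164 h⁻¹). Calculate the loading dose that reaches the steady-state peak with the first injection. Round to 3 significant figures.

2400 mg

Accumulation ratio R = 1 / (1 − e^(−kτ)) = 1 / (1 − e^(−0.01640×18.0)) = 1 / (1 − 0.7444) = 3.912
Loading dose = maintenance dose × R = 613 × 3.912 ≈ 2400 mg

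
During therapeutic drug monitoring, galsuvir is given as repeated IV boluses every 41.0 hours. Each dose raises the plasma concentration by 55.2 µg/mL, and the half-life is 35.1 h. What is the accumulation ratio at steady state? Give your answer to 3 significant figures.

1.80

k = ln 2 / 35.1 = 0.01975 h⁻¹
Fraction remaining after one interval: e^(−kτ) = e^(−0.01975 × 41.0) = 0.4450
R = 1 / (1 − 0.4450) = 1 / 0.5550 ≈ 1.80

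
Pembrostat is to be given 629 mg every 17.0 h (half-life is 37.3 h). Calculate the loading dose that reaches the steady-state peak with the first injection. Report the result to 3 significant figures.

2320 mg

k = ln 2 / 37.3 = 0.01858 h⁻¹
Accumulation ratio R = 1 / (1 − e^(−kτ)) = 1 / (1 − e^(−0.01858×17.0)) = 1 / (1 − 0.7291) = 3.692
Loading dose = maintenance dose × R = 629 × 3.692 ≈ 2320 mg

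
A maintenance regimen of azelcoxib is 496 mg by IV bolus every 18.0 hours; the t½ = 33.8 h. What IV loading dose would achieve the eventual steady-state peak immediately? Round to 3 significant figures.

k = ln 2 / 33.8 = 0.02051 h⁻¹
Accumulation ratio R = 1 / (1 − e^(−kτ)) = 1 / (1 − e^(−0.02051×18.0)) = 1 / (1 − 0.6913) = 3.240
Loading dose = maintenance dose × R = 496 × 3.240 ≈ 1610 mg

1610 mg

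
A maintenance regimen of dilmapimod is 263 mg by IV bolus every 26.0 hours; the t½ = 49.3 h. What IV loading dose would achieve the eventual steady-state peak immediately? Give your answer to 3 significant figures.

859 mg

k = ln 2 / 49.3 = 0.01406 h⁻¹
Accumulation ratio R = 1 / (1 − e^(−kτ)) = 1 / (1 − e^(−0.01406×26.0)) = 1 / (1 − 0.6938) = 3.266
Loading dose = maintenance dose × R = 263 × 3.266 ≈ 859 mg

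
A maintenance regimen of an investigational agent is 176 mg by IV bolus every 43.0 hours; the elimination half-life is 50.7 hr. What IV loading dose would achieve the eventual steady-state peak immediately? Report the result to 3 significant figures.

396 mg

k = ln 2 / 50.7 = 0.01367 hr⁻¹
Accumulation ratio R = 1 / (1 − e^(−kτ)) = 1 / (1 − e^(−0.01367×43.0)) = 1 / (1 − 0.5555) = 2.250
Loading dose = maintenance dose × R = 176 × 2.250 ≈ 396 mg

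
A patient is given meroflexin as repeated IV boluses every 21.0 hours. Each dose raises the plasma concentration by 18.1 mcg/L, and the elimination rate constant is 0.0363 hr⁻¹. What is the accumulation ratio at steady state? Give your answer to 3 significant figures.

Fraction remaining after one interval: e^(−kτ) = e^(−0.03630 × 21.0) = 0.4666
R = 1 / (1 − 0.4666) = 1 / 0.5334 ≈ 1.87

1.87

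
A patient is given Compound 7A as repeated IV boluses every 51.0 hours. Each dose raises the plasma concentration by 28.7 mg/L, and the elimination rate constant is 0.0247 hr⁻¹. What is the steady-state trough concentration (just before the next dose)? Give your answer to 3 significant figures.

11.4 mg/L

Fraction remaining after one interval: e^(−kτ) = e^(−0.02470 × 51.0) = 0.2837
R = 1 / (1 − 0.2837) = 1.396
Css,max = 28.7 × 1.396 = 40.07 mg/L
Css,min = Css,max × e^(−kτ) = 40.07 × 0.2837 ≈ 11.4 mg/L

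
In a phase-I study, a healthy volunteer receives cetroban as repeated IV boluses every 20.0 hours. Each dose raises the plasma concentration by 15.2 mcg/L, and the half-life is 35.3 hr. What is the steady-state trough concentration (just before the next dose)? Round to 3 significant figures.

31.6 mcg/L

k = ln 2 / 35.3 = 0.01964 hr⁻¹
Fraction remaining after one interval: e^(−kτ) = e^(−0.01964 × 20.0) = 0.6752
R = 1 / (1 − 0.6752) = 3.079
Css,max = 15.2 × 3.079 = 46.80 mcg/L
Css,min = Css,max × e^(−kτ) = 46.80 × 0.6752 ≈ 31.6 mcg/L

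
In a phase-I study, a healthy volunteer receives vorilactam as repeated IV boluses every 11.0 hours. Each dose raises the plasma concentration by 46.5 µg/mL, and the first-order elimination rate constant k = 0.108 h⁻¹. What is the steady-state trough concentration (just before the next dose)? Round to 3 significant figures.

Fraction remaining after one interval: e^(−kτ) = e^(−0.1080 × 11.0) = 0.3048
R = 1 / (1 − 0.3048) = 1.438
Css,max = 46.5 × 1.438 = 66.89 µg/mL
Css,min = Css,max × e^(−kτ) = 66.89 × 0.3048 ≈ 20.4 µg/mL

20.4 µg/mL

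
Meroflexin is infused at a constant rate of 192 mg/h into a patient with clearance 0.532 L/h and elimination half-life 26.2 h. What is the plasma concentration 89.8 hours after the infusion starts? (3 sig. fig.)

327 µg/mL

Css = rate / CL = 192 / 0.532 = 360.9 µg/mL
k = ln 2 / 26.2 = 0.02646 h⁻¹
C(t) = Css (1 − e^(−kt)) = 360.9 × (1 − e^(−2.376)) = 360.9 × 0.9071 ≈ 327 µg/mL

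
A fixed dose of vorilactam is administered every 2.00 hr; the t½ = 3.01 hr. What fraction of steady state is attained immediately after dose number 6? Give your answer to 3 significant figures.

k = ln 2 / 3.01 = 0.2303 hr⁻¹
f_n = 1 − e^(−nkτ) = 1 − e^(−6 × 0.2303 × 2.00) = 1 − e^(−2.763) = 1 − 0.06308 ≈ 0.937

0.937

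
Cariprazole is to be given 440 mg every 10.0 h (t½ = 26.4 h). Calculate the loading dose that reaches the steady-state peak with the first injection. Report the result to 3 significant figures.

k = ln 2 / 26.4 = 0.02626 h⁻¹
Accumulation ratio R = 1 / (1 − e^(−kτ)) = 1 / (1 − e^(−0.02626×10.0)) = 1 / (1 − 0.7691) = 4.331
Loading dose = maintenance dose × R = 440 × 4.331 ≈ 1910 mg

1910 mg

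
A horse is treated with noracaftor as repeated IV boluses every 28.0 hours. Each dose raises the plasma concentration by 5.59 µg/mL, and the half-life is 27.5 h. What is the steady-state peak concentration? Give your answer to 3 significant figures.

11.0 µg/mL

k = ln 2 / 27.5 = 0.02521 h⁻¹
Fraction remaining after one interval: e^(−kτ) = e^(−0.02521 × 28.0) = 0.4937
R = 1 / (1 − 0.4937) = 1.975
Css,max = 5.59 × 1.975 ≈ 11.0 µg/mL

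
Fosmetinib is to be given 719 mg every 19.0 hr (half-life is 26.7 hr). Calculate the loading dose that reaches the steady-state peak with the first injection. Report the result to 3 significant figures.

1850 mg

k = ln 2 / 26.7 = 0.02596 hr⁻¹
Accumulation ratio R = 1 / (1 − e^(−kτ)) = 1 / (1 − e^(−0.02596×19.0)) = 1 / (1 − 0.6106) = 2.568
Loading dose = maintenance dose × R = 719 × 2.568 ≈ 1850 mg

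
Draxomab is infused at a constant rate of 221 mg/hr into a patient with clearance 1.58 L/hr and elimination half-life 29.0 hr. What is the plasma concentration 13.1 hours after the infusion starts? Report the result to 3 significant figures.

Css = rate / CL = 221 / 1.58 = 139.9 µg/mL
k = ln 2 / 29.0 = 0.02390 hr⁻¹
C(t) = Css (1 − e^(−kt)) = 139.9 × (1 − e^(−0.3131)) = 139.9 × 0.2688 ≈ 37.6 µg/mL

37.6 µg/mL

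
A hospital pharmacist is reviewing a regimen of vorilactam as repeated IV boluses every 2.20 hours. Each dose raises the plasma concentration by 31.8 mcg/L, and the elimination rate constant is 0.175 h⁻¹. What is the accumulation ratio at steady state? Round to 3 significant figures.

Fraction remaining after one interval: e^(−kτ) = e^(−0.1750 × 2.20) = 0.6805
R = 1 / (1 − 0.6805) = 1 / 0.3195 ≈ 3.13

3.13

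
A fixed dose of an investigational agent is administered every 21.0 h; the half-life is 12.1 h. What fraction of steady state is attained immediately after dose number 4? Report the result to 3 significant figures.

k = ln 2 / 12.1 = 0.05728 h⁻¹
f_n = 1 − e^(−nkτ) = 1 − e^(−4 × 0.05728 × 21.0) = 1 − e^(−4.812) = 1 − 0.008132 ≈ 0.992

0.992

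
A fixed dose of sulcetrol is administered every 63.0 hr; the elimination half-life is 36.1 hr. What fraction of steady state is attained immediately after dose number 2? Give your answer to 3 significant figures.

0.911

k = ln 2 / 36.1 = 0.01920 hr⁻¹
f_n = 1 − e^(−nkτ) = 1 − e^(−2 × 0.01920 × 63.0) = 1 − e^(−2.419) = 1 − 0.08898 ≈ 0.911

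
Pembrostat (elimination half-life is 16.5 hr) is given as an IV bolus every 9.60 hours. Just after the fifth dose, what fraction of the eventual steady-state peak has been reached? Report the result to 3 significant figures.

0.867

k = ln 2 / 16.5 = 0.04201 hr⁻¹
f_n = 1 − e^(−nkτ) = 1 − e^(−5 × 0.04201 × 9.60) = 1 − e^(−2.016) = 1 − 0.1331 ≈ 0.867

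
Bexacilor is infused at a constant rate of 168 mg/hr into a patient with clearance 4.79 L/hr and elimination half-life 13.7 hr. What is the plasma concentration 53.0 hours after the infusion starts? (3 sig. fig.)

32.7 mg/L

Css = rate / CL = 168 / 4.79 = 35.07 mg/L
k = ln 2 / 13.7 = 0.05059 hr⁻¹
C(t) = Css (1 − e^(−kt)) = 35.07 × (1 − e^(−2.682)) = 35.07 × 0.9315 ≈ 32.7 mg/L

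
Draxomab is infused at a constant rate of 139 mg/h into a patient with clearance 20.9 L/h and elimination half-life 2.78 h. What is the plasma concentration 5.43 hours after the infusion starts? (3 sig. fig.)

4.93 mg/L

Css = rate / CL = 139 / 20.9 = 6.651 mg/L
k = ln 2 / 2.78 = 0.2493 h⁻¹
C(t) = Css (1 − e^(−kt)) = 6.651 × (1 − e^(−1.354)) = 6.651 × 0.7418 ≈ 4.93 mg/L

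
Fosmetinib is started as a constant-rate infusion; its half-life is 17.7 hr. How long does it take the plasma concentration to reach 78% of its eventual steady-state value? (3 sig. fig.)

k = ln 2 / 17.7 = 0.03916 hr⁻¹
f = 1 − e^(−kt)  ⇒  t = −ln(1 − f) / k
t = −ln(1 − 0.78) / 0.03916 = 1.514 / 0.03916 ≈ 38.7 hours

38.7 hours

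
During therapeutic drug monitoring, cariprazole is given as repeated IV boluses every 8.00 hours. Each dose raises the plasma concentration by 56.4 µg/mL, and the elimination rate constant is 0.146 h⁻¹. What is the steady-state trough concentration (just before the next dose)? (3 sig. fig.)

25.5 µg/mL

Fraction remaining after one interval: e^(−kτ) = e^(−0.1460 × 8.00) = 0.3110
R = 1 / (1 − 0.3110) = 1.451
Css,max = 56.4 × 1.451 = 81.86 µg/mL
Css,min = Css,max × e^(−kτ) = 81.86 × 0.3110 ≈ 25.5 µg/mL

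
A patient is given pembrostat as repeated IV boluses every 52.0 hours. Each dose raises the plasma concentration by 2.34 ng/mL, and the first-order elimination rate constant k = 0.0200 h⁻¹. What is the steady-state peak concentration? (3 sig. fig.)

3.62 ng/mL

Fraction remaining after one interval: e^(−kτ) = e^(−0.02000 × 52.0) = 0.3535
R = 1 / (1 − 0.3535) = 1.547
Css,max = 2.34 × 1.547 ≈ 3.62 ng/mL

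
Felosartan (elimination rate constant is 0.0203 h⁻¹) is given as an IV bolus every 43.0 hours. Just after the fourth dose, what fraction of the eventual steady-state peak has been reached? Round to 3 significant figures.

f_n = 1 − e^(−nkτ) = 1 − e^(−4 × 0.02030 × 43.0) = 1 − e^(−3.492) = 1 − 0.03045 ≈ 0.970

0.970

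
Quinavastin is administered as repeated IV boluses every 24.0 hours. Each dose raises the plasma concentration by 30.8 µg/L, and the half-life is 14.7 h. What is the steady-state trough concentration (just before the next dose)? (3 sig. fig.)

14.7 µg/L

k = ln 2 / 14.7 = 0.04715 h⁻¹
Fraction remaining after one interval: e^(−kτ) = e^(−0.04715 × 24.0) = 0.3225
R = 1 / (1 − 0.3225) = 1.476
Css,max = 30.8 × 1.476 = 45.46 µg/L
Css,min = Css,max × e^(−kτ) = 45.46 × 0.3225 ≈ 14.7 µg/L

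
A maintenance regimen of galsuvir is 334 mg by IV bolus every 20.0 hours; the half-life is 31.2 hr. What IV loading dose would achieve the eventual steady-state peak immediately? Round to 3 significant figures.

931 mg

k = ln 2 / 31.2 = 0.02222 hr⁻¹
Accumulation ratio R = 1 / (1 − e^(−kτ)) = 1 / (1 − e^(−0.02222×20.0)) = 1 / (1 − 0.6413) = 2.788
Loading dose = maintenance dose × R = 334 × 2.788 ≈ 931 mg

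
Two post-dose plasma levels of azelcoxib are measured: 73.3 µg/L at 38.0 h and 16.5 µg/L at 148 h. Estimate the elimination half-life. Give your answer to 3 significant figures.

k = ln(C₁/C₂) / (t₂ − t₁) = ln(73.3/16.5) / (148 − 38.0)
  = 1.491 / 110.0 = 0.01356 h⁻¹
t½ = ln 2 / k = ln 2 / 0.01356 ≈ 51.1 hours

51.1 hours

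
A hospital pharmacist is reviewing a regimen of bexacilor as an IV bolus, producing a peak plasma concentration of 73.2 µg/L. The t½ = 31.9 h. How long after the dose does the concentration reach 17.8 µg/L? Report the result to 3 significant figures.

65.1 hours

k = ln 2 / 31.9 = 0.02173 h⁻¹
C(t) = C₀ e^(−kt)  ⇒  t = ln(C₀/C) / k
t = ln(73.2/17.8) / 0.02173 = 1.414 / 0.02173 ≈ 65.1 hours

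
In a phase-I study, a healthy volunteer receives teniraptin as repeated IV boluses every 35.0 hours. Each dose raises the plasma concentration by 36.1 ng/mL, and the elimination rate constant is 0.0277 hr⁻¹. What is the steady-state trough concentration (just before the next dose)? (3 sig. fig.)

Fraction remaining after one interval: e^(−kτ) = e^(−0.02770 × 35.0) = 0.3793
R = 1 / (1 − 0.3793) = 1.611
Css,max = 36.1 × 1.611 = 58.16 ng/mL
Css,min = Css,max × e^(−kτ) = 58.16 × 0.3793 ≈ 22.1 ng/mL

22.1 ng/mL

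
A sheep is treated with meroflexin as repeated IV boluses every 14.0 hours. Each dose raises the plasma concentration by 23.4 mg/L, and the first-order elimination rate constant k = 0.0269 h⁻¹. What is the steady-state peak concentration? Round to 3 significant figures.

Fraction remaining after one interval: e^(−kτ) = e^(−0.02690 × 14.0) = 0.6862
R = 1 / (1 − 0.6862) = 3.187
Css,max = 23.4 × 3.187 ≈ 74.6 mg/L

74.6 mg/L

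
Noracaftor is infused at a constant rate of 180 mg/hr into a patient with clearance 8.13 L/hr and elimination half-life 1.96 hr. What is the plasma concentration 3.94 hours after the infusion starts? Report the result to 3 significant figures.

Css = rate / CL = 180 / 8.13 = 22.14 mg/L
k = ln 2 / 1.96 = 0.3536 hr⁻¹
C(t) = Css (1 − e^(−kt)) = 22.14 × (1 − e^(−1.393)) = 22.14 × 0.7518 ≈ 16.6 mg/L

16.6 mg/L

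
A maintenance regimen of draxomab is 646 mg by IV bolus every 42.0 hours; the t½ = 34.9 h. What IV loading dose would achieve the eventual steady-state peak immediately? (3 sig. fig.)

k = ln 2 / 34.9 = 0.01986 h⁻¹
Accumulation ratio R = 1 / (1 − e^(−kτ)) = 1 / (1 − e^(−0.01986×42.0)) = 1 / (1 − 0.4342) = 1.768
Loading dose = maintenance dose × R = 646 × 1.768 ≈ 1140 mg

1140 mg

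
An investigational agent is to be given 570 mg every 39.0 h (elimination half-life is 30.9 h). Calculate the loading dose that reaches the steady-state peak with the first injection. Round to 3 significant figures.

k = ln 2 / 30.9 = 0.02243 h⁻¹
Accumulation ratio R = 1 / (1 − e^(−kτ)) = 1 / (1 − e^(−0.02243×39.0)) = 1 / (1 − 0.4169) = 1.715
Loading dose = maintenance dose × R = 570 × 1.715 ≈ 978 mg

978 mg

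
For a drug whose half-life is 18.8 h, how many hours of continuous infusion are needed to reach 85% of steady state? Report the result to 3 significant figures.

51.5 hours

k = ln 2 / 18.8 = 0.03687 h⁻¹
f = 1 − e^(−kt)  ⇒  t = −ln(1 − f) / k
t = −ln(1 − 0.85) / 0.03687 = 1.897 / 0.03687 ≈ 51.5 hours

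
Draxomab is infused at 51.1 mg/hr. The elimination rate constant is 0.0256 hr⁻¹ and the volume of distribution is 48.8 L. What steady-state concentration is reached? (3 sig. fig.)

40.9 µg/mL

CL = k · V = 0.0256 × 48.8 = 1.249 L/hr
Css = rate / CL = 51.1 / 1.249 ≈ 40.9 µg/mL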